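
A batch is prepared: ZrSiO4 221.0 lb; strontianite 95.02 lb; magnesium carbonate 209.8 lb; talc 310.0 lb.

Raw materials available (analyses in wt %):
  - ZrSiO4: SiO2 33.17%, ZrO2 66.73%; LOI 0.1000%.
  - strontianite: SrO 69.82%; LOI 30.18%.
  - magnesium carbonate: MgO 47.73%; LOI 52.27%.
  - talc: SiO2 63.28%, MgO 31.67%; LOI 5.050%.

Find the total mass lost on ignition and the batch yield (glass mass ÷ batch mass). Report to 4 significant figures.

LOI loss = 154.2 lb; glass = 681.6 lb; yield = 81.55%

Each numeric step runs at full float precision from start to finish — the intermediate values are printed rounded off to 4 significant digits when written out; each reported result includes exactly one rounding; the derived quantities, including net glass mass, totals, the four compositions, LOI, the yield, are re-derived from the batch weights on 681.6 lb of glass at full float precision as written in the problem or answer text.
Loss on ignition, line by line:
  ZrSiO4: 221.0 × 0.001000 = 0.2210 lb
  strontianite: 95.02 × 0.3018 = 28.68 lb
  magnesium carbonate: 209.8 × 0.5227 = 109.7 lb
  talc: 310.0 × 0.05050 = 15.66 lb
Total LOI = 154.2 lb
Glass = batch − LOI = 835.8 − 154.2 = 681.6 lb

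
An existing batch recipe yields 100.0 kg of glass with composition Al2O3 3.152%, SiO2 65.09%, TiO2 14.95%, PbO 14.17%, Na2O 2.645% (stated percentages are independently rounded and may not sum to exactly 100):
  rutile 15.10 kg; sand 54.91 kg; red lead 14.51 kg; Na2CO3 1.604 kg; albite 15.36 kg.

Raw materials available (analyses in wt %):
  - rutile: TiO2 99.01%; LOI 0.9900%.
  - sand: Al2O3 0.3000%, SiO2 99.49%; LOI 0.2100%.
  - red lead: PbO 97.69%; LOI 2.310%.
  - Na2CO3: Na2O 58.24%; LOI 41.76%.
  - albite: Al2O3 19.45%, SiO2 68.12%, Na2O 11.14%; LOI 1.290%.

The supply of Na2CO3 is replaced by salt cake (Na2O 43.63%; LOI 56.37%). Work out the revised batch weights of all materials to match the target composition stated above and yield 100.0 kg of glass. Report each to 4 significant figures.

Every computation keeps full precision from start to finish — in-progress results are shown rounded off to 4 significant figures in the printout — a single rounding yields each reported number — the derived quantities, including ignition loss, the five compositions, glass mass, yield, totals, are rebuilt starting from the weights on 100.0 kg of glass in full precision exactly as printed in either problem or answer.
Oxide mass targets, per 100.0 kg glass:
  Al2O3: 3.152% × 100.0 = 3.152 kg
  SiO2: 65.09% × 100.0 = 65.09 kg
  TiO2: 14.95% × 100.0 = 14.95 kg
  PbO: 14.17% × 100.0 = 14.17 kg
  Na2O: 2.645% × 100.0 = 2.645 kg
Checking each oxide sum from the weights as reported, at the basis given (sum by sum, the targets are met inside rounding margins):
  Al2O3: 54.91·0.003000 + 15.36·0.1945 = 3.152 kg (target 3.152 kg)
  SiO2: 54.91·0.9949 + 15.36·0.6812 = 65.09 kg (target 65.09 kg)
  TiO2: 15.10·0.9901 = 14.95 kg (target 14.95 kg)
  PbO: 14.51·0.9769 = 14.17 kg (target 14.17 kg)
  Na2O: 2.141·0.4363 + 15.36·0.1114 = 2.645 kg (target 2.645 kg)
Auditing the glass mass value: batch total minus LOI = 100.0 kg (oxide target masses add up to 100.0 kg; versus the stated basis of 100.0 kg — rounding explains the deltas).
Total batch = Σ batch = 102.0 kg; ignition loss, Σ(batch × LOI) = 2.005 kg; yield = glass ÷ total batch = 98.03%.

Revised batch per 100.0 kg glass:
  rutile: 15.10 kg
  sand: 54.91 kg
  red lead: 14.51 kg
  salt cake: 2.141 kg
  albite: 15.36 kg
Total batch = 102.0 kg; LOI loss = 2.005 kg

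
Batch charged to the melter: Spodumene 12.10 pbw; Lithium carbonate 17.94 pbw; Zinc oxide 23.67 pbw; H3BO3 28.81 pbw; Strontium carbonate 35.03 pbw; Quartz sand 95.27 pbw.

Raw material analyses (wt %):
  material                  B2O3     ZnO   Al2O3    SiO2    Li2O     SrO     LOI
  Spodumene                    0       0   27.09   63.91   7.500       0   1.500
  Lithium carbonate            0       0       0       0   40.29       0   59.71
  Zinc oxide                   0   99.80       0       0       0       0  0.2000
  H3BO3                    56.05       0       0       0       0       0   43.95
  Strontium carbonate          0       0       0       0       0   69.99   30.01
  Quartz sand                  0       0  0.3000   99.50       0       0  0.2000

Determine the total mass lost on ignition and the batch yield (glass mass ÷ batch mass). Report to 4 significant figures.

Working values are displayed rounded off to 4 significant digits when written out — the whole derivation carries full float precision in all steps — exactly one rounding is applied to every reported figure; derived quantities (ignition loss, yield, net glass mass, six oxide percentages, the totals) are recomputed using the weight values for 178.5 pbw of glass at exact precision, as set out in the problem or the answer.
Loss on ignition, line by line:
  Spodumene: 12.10 × 0.01500 = 0.1815 pbw
  Lithium carbonate: 17.94 × 0.5971 = 10.71 pbw
  Zinc oxide: 23.67 × 0.002000 = 0.04734 pbw
  H3BO3: 28.81 × 0.4395 = 12.66 pbw
  Strontium carbonate: 35.03 × 0.3001 = 10.51 pbw
  Quartz sand: 95.27 × 0.002000 = 0.1905 pbw
Total LOI = 34.31 pbw
Glass = batch − LOI = 212.8 − 34.31 = 178.5 pbw

LOI loss = 34.31 pbw; glass = 178.5 pbw; yield = 83.88%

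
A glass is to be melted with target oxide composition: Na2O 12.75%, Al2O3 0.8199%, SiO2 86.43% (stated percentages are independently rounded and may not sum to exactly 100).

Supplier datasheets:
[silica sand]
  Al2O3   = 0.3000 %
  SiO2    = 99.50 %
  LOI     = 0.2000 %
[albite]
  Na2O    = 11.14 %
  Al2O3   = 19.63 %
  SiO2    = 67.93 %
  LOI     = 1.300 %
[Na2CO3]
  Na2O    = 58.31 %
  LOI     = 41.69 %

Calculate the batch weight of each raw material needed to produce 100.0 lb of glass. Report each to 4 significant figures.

The intermediate values are shown, with 4-significant-figure rounding, between the steps. The working math runs at exact precision throughout — each reported value receives exactly one rounding; derived quantities are recomputed using the weight values at 100.0 lb of glass in full float precision (the yield, three oxide percentages, LOI, glass mass, the totals), as quoted within the problem or answer text.
Per-oxide target masses for 100.0 lb glass:
  Na2O: 12.75% × 100.0 = 12.75 lb
  Al2O3: 0.8199% × 100.0 = 0.8199 lb
  SiO2: 86.43% × 100.0 = 86.43 lb
Per-oxide balance check working from each reported weight, against the basis in use (summed amounts equal target values within answer rounding):
  Na2O: 2.879·0.1114 + 21.32·0.5831 = 12.75 lb (target 12.75 lb)
  Al2O3: 84.90·0.003000 + 2.879·0.1963 = 0.8198 lb (target 0.8199 lb)
  SiO2: 84.90·0.9950 + 2.879·0.6793 = 86.43 lb (target 86.43 lb)
Mass balance on the glass: net batch after ignition = 100.0 lb (oxide target masses add up to 100.0 lb; against the stated basis, 100.0 lb — deltas are rounding alone).
Summing the batch: Σ batch = 109.1 lb; loss to ignition Σ batch·LOI = 9.096 lb; glass ÷ batch gives a yield of 91.66%.

Batch per 100.0 lb glass:
  silica sand: 84.90 lb
  albite: 2.879 lb
  Na2CO3: 21.32 lb
Total batch = 109.1 lb; LOI loss = 9.096 lb; yield = 91.66%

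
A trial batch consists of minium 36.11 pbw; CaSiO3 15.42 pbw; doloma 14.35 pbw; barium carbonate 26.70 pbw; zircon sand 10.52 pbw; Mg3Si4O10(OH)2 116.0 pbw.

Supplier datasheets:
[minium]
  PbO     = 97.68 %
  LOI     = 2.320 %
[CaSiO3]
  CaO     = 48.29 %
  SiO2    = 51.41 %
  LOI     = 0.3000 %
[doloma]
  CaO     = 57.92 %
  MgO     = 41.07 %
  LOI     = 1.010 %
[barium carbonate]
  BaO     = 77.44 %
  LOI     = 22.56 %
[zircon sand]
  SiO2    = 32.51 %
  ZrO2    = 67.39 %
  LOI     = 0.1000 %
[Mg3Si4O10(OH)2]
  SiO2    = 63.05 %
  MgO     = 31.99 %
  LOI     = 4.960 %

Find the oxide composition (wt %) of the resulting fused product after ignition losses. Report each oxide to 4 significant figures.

Glass mass = 206.3 pbw (batch 219.1 − LOI 12.82).
Composition: CaO 7.639%, PbO 17.10%, SiO2 40.96%, ZrO2 3.437%, MgO 20.85%, BaO 10.02%

Values along the way are shown, with 4-significant-digit rounding, in the working; exact precision is kept end to end; exactly one rounding goes into every reported number — all derived quantities, which include ignition loss, net glass mass, six oxide percentages, totals, yield, are carried in exact precision, as set out in the problem or the answer, from the weighed amounts on 206.3 pbw of glass.
What the batch supplies per oxide:
  CaO: 15.42·0.4829 + 14.35·0.5792 = 15.76 pbw
  PbO: 36.11·0.9768 = 35.27 pbw
  SiO2: 15.42·0.5141 + 10.52·0.3251 + 116.0·0.6305 = 84.49 pbw
  ZrO2: 10.52·0.6739 = 7.089 pbw
  MgO: 14.35·0.4107 + 116.0·0.3199 = 43.00 pbw
  BaO: 26.70·0.7744 = 20.68 pbw
LOI: 36.11·0.02320 + 15.42·0.003000 + 14.35·0.01010 + 26.70·0.2256 + 10.52·0.001000 + 116.0·0.04960 = 12.82 pbw
Glass mass = batch − LOI = 219.1 − 12.82 = 206.3 pbw (= Σ oxide masses)
percent by weight: oxide/glass ×100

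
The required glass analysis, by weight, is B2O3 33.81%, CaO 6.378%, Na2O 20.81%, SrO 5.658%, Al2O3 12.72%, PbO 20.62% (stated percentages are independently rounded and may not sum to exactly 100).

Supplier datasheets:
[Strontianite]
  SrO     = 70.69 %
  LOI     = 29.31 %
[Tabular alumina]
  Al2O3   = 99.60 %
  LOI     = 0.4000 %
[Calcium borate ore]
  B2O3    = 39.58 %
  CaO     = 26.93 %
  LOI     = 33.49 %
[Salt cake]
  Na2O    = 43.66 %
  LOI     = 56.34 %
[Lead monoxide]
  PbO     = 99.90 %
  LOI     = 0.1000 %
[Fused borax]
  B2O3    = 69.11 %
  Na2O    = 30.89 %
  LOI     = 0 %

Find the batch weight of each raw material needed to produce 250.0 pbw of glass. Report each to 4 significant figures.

Batch per 250.0 pbw glass:
  Strontianite: 20.01 pbw
  Tabular alumina: 31.93 pbw
  Calcium borate ore: 59.21 pbw
  Salt cake: 56.62 pbw
  Lead monoxide: 51.60 pbw
  Fused borax: 88.40 pbw
Total batch = 307.8 pbw; LOI loss = 57.77 pbw; yield = 81.23%

Each numeric step carries full precision through every step — values along the way are shown rounded off to 4 significant figures in the working; exactly one rounding goes into each reported result. The derived quantities (totals, the yield, six oxide percentages, ignition loss, net glass mass) are computed in full float precision from the batch weights on 250.0 pbw of glass, as they appear in question or answer.
Target masses of each oxide per 250.0 pbw glass:
  B2O3: 33.81% × 250.0 = 84.52 pbw
  CaO: 6.378% × 250.0 = 15.94 pbw
  Na2O: 20.81% × 250.0 = 52.02 pbw
  SrO: 5.658% × 250.0 = 14.14 pbw
  Al2O3: 12.72% × 250.0 = 31.80 pbw
  PbO: 20.62% × 250.0 = 51.55 pbw
Sums-versus-targets review from the weights as reported, against the basis in use (oxide sums agree with the targets inside rounding margins):
  B2O3: 59.21·0.3958 + 88.40·0.6911 = 84.53 pbw (target 84.52 pbw)
  CaO: 59.21·0.2693 = 15.95 pbw (target 15.94 pbw)
  Na2O: 56.62·0.4366 + 88.40·0.3089 = 52.03 pbw (target 52.02 pbw)
  SrO: 20.01·0.7069 = 14.15 pbw (target 14.14 pbw)
  Al2O3: 31.93·0.9960 = 31.80 pbw (target 31.80 pbw)
  PbO: 51.60·0.9990 = 51.55 pbw (target 51.55 pbw)
The glass-mass cross-check: whole batch net of LOI = 250.0 pbw (per-oxide target masses sum to 250.0 pbw; the stated basis being 250.0 pbw — gaps are rounding artifacts).
Adding the batch up: Σ batch = 307.8 pbw; the LOI term Σ batch·LOI equals 57.77 pbw; as yield: glass ÷ batch → 81.23%.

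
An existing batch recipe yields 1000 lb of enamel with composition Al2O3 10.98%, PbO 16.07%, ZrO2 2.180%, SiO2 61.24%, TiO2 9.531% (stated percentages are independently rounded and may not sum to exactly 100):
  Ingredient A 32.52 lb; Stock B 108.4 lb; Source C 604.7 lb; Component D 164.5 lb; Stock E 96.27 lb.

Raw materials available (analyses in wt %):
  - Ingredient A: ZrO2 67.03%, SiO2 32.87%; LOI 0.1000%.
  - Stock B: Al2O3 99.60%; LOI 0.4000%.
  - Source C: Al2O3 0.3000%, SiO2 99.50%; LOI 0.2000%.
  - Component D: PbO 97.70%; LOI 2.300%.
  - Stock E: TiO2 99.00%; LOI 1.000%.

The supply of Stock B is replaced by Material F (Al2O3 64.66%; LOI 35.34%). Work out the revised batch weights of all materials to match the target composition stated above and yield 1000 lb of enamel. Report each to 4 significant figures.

Full precision is maintained all the way through — intermediates are displayed, rounded to 4 significant figures, between the steps; every reported figure carries a single rounding — derived quantities are recomputed at full float precision (the yield, net glass mass, the five compositions, ignition loss, the totals) from the batch weights at 1000 lb of glass, precisely as stated by question or answer.
Per-oxide target masses for 1000 lb enamel:
  Al2O3: 10.98% × 1000 = 109.8 lb
  PbO: 16.07% × 1000 = 160.7 lb
  ZrO2: 2.180% × 1000 = 21.80 lb
  SiO2: 61.24% × 1000 = 612.4 lb
  TiO2: 9.531% × 1000 = 95.31 lb
Verifying the oxide balance given the weights on record, versus the basis set out (oxide sums agree with the targets once rounding is allowed for):
  Al2O3: 167.0·0.6466 + 604.7·0.003000 = 109.8 lb (target 109.8 lb)
  PbO: 164.5·0.9770 = 160.7 lb (target 160.7 lb)
  ZrO2: 32.52·0.6703 = 21.80 lb (target 21.80 lb)
  SiO2: 32.52·0.3287 + 604.7·0.9950 = 612.4 lb (target 612.4 lb)
  TiO2: 96.27·0.9900 = 95.31 lb (target 95.31 lb)
Auditing the glass mass value: the batch minus its LOI: 1000 lb (summing oxide targets gives 1000 lb; the stated basis being 1000 lb — deltas are rounding alone).
Batch total: Σ batch = 1065 lb; Σ batch·LOI gives LOI loss = 65.01 lb; yield = glass ÷ total batch = 93.90%.

Revised batch per 1000 lb enamel:
  Ingredient A: 32.52 lb
  Material F: 167.0 lb
  Source C: 604.7 lb
  Component D: 164.5 lb
  Stock E: 96.27 lb
Total batch = 1065 lb; LOI loss = 65.01 lb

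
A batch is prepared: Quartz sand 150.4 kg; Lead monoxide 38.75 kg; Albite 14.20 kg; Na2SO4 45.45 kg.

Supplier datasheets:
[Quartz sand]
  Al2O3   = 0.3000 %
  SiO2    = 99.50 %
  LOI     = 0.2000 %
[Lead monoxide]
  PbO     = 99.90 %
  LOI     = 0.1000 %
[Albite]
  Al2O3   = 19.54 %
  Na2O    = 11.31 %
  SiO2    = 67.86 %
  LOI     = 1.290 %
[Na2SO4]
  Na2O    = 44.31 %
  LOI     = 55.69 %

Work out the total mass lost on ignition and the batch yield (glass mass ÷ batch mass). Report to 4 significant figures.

LOI loss = 25.83 kg; glass = 223.0 kg; yield = 89.62%

The intermediate values are printed (rounded to 4 significant digits) on the page; every computation maintains exact precision from start to finish — each reported value includes exactly one rounding; all derived quantities are rebuilt at full precision (glass mass, yield, the four compositions, totals, ignition loss) using the weight values on 223.0 kg of glass, exactly as printed in question or answer.
Each material's LOI contribution:
  Quartz sand: 150.4 × 0.002000 = 0.3008 kg
  Lead monoxide: 38.75 × 0.001000 = 0.03875 kg
  Albite: 14.20 × 0.01290 = 0.1832 kg
  Na2SO4: 45.45 × 0.5569 = 25.31 kg
Total LOI = 25.83 kg
Glass = batch − LOI = 248.8 − 25.83 = 223.0 kg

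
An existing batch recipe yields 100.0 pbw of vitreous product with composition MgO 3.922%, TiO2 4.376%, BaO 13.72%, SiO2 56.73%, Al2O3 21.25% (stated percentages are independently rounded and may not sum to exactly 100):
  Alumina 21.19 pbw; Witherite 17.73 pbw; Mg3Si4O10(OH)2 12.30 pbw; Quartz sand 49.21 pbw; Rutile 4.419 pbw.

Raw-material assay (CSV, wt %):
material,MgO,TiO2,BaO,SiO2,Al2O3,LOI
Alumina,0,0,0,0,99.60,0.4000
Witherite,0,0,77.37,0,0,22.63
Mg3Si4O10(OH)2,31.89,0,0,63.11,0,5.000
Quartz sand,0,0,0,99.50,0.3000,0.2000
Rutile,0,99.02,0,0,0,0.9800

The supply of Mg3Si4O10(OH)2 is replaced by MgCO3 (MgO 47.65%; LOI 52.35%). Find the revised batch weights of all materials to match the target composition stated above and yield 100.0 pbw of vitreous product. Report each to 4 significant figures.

Revised batch per 100.0 pbw vitreous product:
  Alumina: 21.16 pbw
  Witherite: 17.73 pbw
  MgCO3: 8.231 pbw
  Quartz sand: 57.02 pbw
  Rutile: 4.419 pbw
Total batch = 108.6 pbw; LOI loss = 8.563 pbw

Exact precision is kept from first step to last. Intermediates are printed rounded to 4 significant digits in the printout. A single rounding finalizes each reported result — all derived quantities are carried in exact precision (LOI, yield, totals, five oxide percentages, glass mass) from the weighed amounts on 100.0 pbw of glass, as written in the question or the answer.
The oxide mass targets at 100.0 pbw vitreous product:
  MgO: 3.922% × 100.0 = 3.922 pbw
  TiO2: 4.376% × 100.0 = 4.376 pbw
  BaO: 13.72% × 100.0 = 13.72 pbw
  SiO2: 56.73% × 100.0 = 56.73 pbw
  Al2O3: 21.25% × 100.0 = 21.25 pbw
Oxide-by-oxide audit given the weights on record, relative to the basis at hand (summed amounts equal target values exact up to rounding of places):
  MgO: 8.231·0.4765 = 3.922 pbw (target 3.922 pbw)
  TiO2: 4.419·0.9902 = 4.376 pbw (target 4.376 pbw)
  BaO: 17.73·0.7737 = 13.72 pbw (target 13.72 pbw)
  SiO2: 57.02·0.9950 = 56.73 pbw (target 56.73 pbw)
  Al2O3: 21.16·0.9960 + 57.02·0.003000 = 21.25 pbw (target 21.25 pbw)
Consistency of the glass mass: total batch − LOI = 100.0 pbw (summing oxide targets gives 100.0 pbw; the stated basis being 100.0 pbw — differing by rounding only).
Whole-batch sum: Σ batch = 108.6 pbw; LOI removed, Σ of batch·LOI: 8.563 pbw; yield: glass divided by total = 92.11%.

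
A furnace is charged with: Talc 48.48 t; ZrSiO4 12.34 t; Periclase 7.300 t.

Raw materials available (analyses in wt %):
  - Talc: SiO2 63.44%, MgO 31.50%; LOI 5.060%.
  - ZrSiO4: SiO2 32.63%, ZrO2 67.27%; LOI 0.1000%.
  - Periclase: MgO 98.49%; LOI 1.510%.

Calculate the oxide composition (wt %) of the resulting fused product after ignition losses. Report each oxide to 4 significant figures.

All internal work keeps full precision through the solve; in-progress results are displayed, rounded to four significant digits, at each printed step. Exactly one rounding goes into every reported number. The derived quantities are carried at full precision (the yield, ignition loss, the totals, three oxide percentages, glass mass) from the batch weights per 65.54 t of glass as set out in problem or answer.
Oxide-by-oxide delivered mass:
  SiO2: 48.48·0.6344 + 12.34·0.3263 = 34.78 t
  ZrO2: 12.34·0.6727 = 8.301 t
  MgO: 48.48·0.3150 + 7.300·0.9849 = 22.46 t
LOI: 48.48·0.05060 + 12.34·0.001000 + 7.300·0.01510 = 2.576 t
batch − LOI leaves glass = 68.12 − 2.576 = 65.54 t (equal to the oxide-mass sum)
wt % = 100 × oxide mass / glass mass

Glass mass = 65.54 t (batch 68.12 − LOI 2.576).
Composition: SiO2 53.07%, ZrO2 12.66%, MgO 34.27%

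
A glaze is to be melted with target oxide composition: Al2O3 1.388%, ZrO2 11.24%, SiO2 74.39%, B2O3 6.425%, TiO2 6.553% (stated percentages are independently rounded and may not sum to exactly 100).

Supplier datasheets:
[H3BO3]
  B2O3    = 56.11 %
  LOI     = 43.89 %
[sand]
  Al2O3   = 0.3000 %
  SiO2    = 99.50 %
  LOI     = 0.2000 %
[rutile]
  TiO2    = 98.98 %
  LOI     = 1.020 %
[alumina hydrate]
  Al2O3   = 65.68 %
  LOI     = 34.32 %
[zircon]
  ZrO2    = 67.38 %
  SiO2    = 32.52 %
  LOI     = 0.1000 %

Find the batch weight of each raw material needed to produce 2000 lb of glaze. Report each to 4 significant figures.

The whole derivation carries exact precision from start to finish — the intermediate values are shown (rounded to 4 significant digits) as written; every reported number carries a single rounding; derived quantities, which include net glass mass, yield, ignition loss, five oxide percentages, totals, are carried in full float precision, as quoted within problem or answer, using the weight values per 2000 lb of glass.
Target masses of each oxide per 2000 lb glaze:
  Al2O3: 1.388% × 2000 = 27.76 lb
  ZrO2: 11.24% × 2000 = 224.8 lb
  SiO2: 74.39% × 2000 = 1488 lb
  B2O3: 6.425% × 2000 = 128.5 lb
  TiO2: 6.553% × 2000 = 131.1 lb
Checking each oxide sum applying the batch weights above, under the basis named above (sums match the target masses net of answer rounding effects):
  Al2O3: 1386·0.003000 + 35.93·0.6568 = 27.76 lb (target 27.76 lb)
  ZrO2: 333.6·0.6738 = 224.8 lb (target 224.8 lb)
  SiO2: 1386·0.9950 + 333.6·0.3252 = 1488 lb (target 1488 lb)
  B2O3: 229.0·0.5611 = 128.5 lb (target 128.5 lb)
  TiO2: 132.4·0.9898 = 131.0 lb (target 131.1 lb)
Consistency of the glass mass: Σ batch − LOI loss = 2000 lb (oxide target masses add up to 2000 lb; the stated basis being 2000 lb — any gap is answer rounding).
Total batch = Σ batch = 2117 lb; LOI removed, Σ of batch·LOI: 117.3 lb; yield = glass ÷ total batch = 94.46%.

Batch per 2000 lb glaze:
  H3BO3: 229.0 lb
  sand: 1386 lb
  rutile: 132.4 lb
  alumina hydrate: 35.93 lb
  zircon: 333.6 lb
Total batch = 2117 lb; LOI loss = 117.3 lb; yield = 94.46%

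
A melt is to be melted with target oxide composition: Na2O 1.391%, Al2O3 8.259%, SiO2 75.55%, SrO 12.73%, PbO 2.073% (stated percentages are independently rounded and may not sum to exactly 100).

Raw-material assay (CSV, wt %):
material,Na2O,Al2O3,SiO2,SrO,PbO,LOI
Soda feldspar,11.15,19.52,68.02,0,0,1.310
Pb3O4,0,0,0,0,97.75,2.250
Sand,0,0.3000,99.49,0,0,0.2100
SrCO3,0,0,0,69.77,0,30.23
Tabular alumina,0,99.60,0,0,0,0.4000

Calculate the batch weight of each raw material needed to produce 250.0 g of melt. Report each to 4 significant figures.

Batch per 250.0 g melt:
  Soda feldspar: 31.19 g
  Pb3O4: 5.302 g
  Sand: 168.5 g
  SrCO3: 45.61 g
  Tabular alumina: 14.11 g
Total batch = 264.7 g; LOI loss = 14.73 g; yield = 94.44%

In-progress results are printed with 4-significant-digit rounding on the page — all internal work runs at full float precision in every operation — exactly one rounding lands on each reported number; all derived quantities (yield, totals, net glass mass, ignition loss, the five compositions) are rebuilt in full precision starting from the weights per 250.0 g of glass exactly as printed in the problem or answer text.
Oxide mass targets, per 250.0 g melt:
  Na2O: 1.391% × 250.0 = 3.478 g
  Al2O3: 8.259% × 250.0 = 20.65 g
  SiO2: 75.55% × 250.0 = 188.9 g
  SrO: 12.73% × 250.0 = 31.82 g
  PbO: 2.073% × 250.0 = 5.182 g
Oxide-by-oxide audit from the weights as reported, at the basis given (sum by sum, the targets are met net of answer rounding effects):
  Na2O: 31.19·0.1115 = 3.478 g (target 3.478 g)
  Al2O3: 31.19·0.1952 + 168.5·0.003000 + 14.11·0.9960 = 20.65 g (target 20.65 g)
  SiO2: 31.19·0.6802 + 168.5·0.9949 = 188.9 g (target 188.9 g)
  SrO: 45.61·0.6977 = 31.82 g (target 31.82 g)
  PbO: 5.302·0.9775 = 5.183 g (target 5.182 g)
Auditing the glass mass value: total charge less LOI = 250.0 g (summing oxide targets gives 250.0 g; versus the stated basis of 250.0 g — any gap is answer rounding).
Batch grand total — Σ batch = 264.7 g; the LOI term Σ batch·LOI equals 14.73 g; glass ÷ batch gives a yield of 94.44%.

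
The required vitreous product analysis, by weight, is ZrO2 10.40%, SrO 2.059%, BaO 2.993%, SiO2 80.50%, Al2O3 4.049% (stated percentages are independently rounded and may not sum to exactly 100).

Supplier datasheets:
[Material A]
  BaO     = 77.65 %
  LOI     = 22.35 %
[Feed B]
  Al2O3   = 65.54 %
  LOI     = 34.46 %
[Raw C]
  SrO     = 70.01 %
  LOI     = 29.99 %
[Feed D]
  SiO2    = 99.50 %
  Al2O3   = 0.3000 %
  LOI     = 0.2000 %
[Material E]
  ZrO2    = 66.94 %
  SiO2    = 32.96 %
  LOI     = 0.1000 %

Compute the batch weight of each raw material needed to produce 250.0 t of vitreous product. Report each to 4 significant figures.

Batch per 250.0 t vitreous product:
  Material A: 9.636 t
  Feed B: 14.58 t
  Raw C: 7.353 t
  Feed D: 189.4 t
  Material E: 38.84 t
Total batch = 259.8 t; LOI loss = 9.801 t; yield = 96.23%

Working values appear, with 4-significant-figure rounding, in the working — all arithmetic holds exact precision end to end; every reported figure is rounded only once. Derived quantities, which include LOI, the five compositions, totals, the yield, glass mass, are rebuilt in exact precision, exactly as printed in the problem or answer text, from the weighed amounts at 250.0 t of glass.
Oxide-by-oxide targets in 250.0 t vitreous product:
  ZrO2: 10.40% × 250.0 = 26.00 t
  SrO: 2.059% × 250.0 = 5.148 t
  BaO: 2.993% × 250.0 = 7.482 t
  SiO2: 80.50% × 250.0 = 201.2 t
  Al2O3: 4.049% × 250.0 = 10.12 t
Balance tally, oxide-wise, with the batch weights as given, against the basis in use (each sum matches its target mass once rounding is allowed for):
  ZrO2: 38.84·0.6694 = 26.00 t (target 26.00 t)
  SrO: 7.353·0.7001 = 5.148 t (target 5.148 t)
  BaO: 9.636·0.7765 = 7.482 t (target 7.482 t)
  SiO2: 189.4·0.9950 + 38.84·0.3296 = 201.3 t (target 201.2 t)
  Al2O3: 14.58·0.6554 + 189.4·0.003000 = 10.12 t (target 10.12 t)
Glass-mass closure: Σ batch − LOI loss = 250.0 t (targets for the oxides total 250.0 t; stated basis 250.0 t — any gap is answer rounding).
Adding the batch up: Σ batch = 259.8 t; Σ batch·LOI gives LOI loss = 9.801 t; as yield: glass ÷ batch → 96.23%.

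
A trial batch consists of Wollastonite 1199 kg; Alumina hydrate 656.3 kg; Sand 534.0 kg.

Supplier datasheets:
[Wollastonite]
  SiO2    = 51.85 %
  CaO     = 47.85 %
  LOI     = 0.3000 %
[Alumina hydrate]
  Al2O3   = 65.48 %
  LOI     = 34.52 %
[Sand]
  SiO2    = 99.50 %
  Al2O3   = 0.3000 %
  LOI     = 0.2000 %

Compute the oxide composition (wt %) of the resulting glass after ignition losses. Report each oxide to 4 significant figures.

Each numeric step holds full float precision at all times — intermediates are printed rounded to four significant digits alongside each step; each reported value takes exactly one rounding — all derived quantities (the yield, glass mass, the totals, ignition loss, the three compositions) are re-derived in exact precision from the weighed amounts on 2158 kg of glass, exactly as printed in question or answer.
Delivered oxide masses:
  SiO2: 1199·0.5185 + 534.0·0.9950 = 1153 kg
  CaO: 1199·0.4785 = 573.7 kg
  Al2O3: 656.3·0.6548 + 534.0·0.003000 = 431.3 kg
LOI: 1199·0.003000 + 656.3·0.3452 + 534.0·0.002000 = 231.2 kg
batch − LOI leaves glass = 2389 − 231.2 = 2158 kg (consistent with Σ oxide mass)
each oxide over glass, ×100, is wt %

Glass mass = 2158 kg (batch 2389 − LOI 231.2).
Composition: SiO2 53.43%, CaO 26.58%, Al2O3 19.99%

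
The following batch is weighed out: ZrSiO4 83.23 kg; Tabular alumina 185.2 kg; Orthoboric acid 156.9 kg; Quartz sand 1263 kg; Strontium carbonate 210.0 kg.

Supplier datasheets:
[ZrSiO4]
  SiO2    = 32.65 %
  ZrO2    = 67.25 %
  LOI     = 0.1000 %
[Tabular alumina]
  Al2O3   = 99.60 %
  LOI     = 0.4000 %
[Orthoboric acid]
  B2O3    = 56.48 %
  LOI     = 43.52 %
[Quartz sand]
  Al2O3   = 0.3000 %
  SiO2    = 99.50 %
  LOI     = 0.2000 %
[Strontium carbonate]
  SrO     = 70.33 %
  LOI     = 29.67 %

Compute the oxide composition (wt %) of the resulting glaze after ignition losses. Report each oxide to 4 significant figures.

All arithmetic keeps full precision at each step — in-progress results are shown rounded to 4 significant digits. Each reported result undergoes a single rounding — derived quantities are computed using the weight values at 1764 kg of glass in full precision (ignition loss, five oxide percentages, the totals, yield, glass mass) as written in question or answer.
Per-oxide mass from batch:
  Al2O3: 185.2·0.9960 + 1263·0.003000 = 188.2 kg
  B2O3: 156.9·0.5648 = 88.62 kg
  SrO: 210.0·0.7033 = 147.7 kg
  SiO2: 83.23·0.3265 + 1263·0.9950 = 1284 kg
  ZrO2: 83.23·0.6725 = 55.97 kg
LOI: 83.23·0.001000 + 185.2·0.004000 + 156.9·0.4352 + 1263·0.002000 + 210.0·0.2967 = 133.9 kg
The glass mass, total less LOI, = 1898 − 133.9 = 1764 kg (the oxide masses sum to this)
wt % = oxide mass / glass mass × 100

Glass mass = 1764 kg (batch 1898 − LOI 133.9).
Composition: Al2O3 10.67%, B2O3 5.023%, SrO 8.371%, SiO2 72.77%, ZrO2 3.172%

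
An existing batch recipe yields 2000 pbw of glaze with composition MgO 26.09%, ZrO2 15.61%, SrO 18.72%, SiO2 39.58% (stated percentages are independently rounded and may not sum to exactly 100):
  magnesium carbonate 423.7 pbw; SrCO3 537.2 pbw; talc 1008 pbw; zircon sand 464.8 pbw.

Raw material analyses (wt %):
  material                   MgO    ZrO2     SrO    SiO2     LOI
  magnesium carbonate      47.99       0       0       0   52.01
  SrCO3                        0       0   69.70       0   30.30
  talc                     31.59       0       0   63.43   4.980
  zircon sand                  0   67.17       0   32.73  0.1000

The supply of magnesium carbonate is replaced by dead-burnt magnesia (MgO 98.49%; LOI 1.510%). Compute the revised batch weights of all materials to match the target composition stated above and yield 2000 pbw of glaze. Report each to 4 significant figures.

Every computation runs at exact precision through every step — the intermediate values are shown with 4-significant-figure rounding as written. A single rounding completes every reported value — the derived quantities (yield, ignition loss, glass mass, the totals, four oxide percentages) are recomputed at full precision from the batch weights for 2000 pbw of glass, as given in problem or answer.
Target oxide masses per 2000 pbw glaze:
  MgO: 26.09% × 2000 = 521.8 pbw
  ZrO2: 15.61% × 2000 = 312.2 pbw
  SrO: 18.72% × 2000 = 374.4 pbw
  SiO2: 39.58% × 2000 = 791.6 pbw
Checking each oxide sum on the weights just shown, at the basis given (sum by sum, the targets are met within answer rounding):
  MgO: 206.4·0.9849 + 1008·0.3159 = 521.7 pbw (target 521.8 pbw)
  ZrO2: 464.8·0.6717 = 312.2 pbw (target 312.2 pbw)
  SrO: 537.2·0.6970 = 374.4 pbw (target 374.4 pbw)
  SiO2: 1008·0.6343 + 464.8·0.3273 = 791.5 pbw (target 791.6 pbw)
Glass mass check: whole batch net of LOI = 2000 pbw (targets for the oxides total 2000 pbw; basis as stated: 2000 pbw — any gap is answer rounding).
Summing the batch: Σ batch = 2216 pbw; loss to ignition Σ batch·LOI = 216.6 pbw; yield: glass divided by total = 90.23%.

Revised batch per 2000 pbw glaze:
  dead-burnt magnesia: 206.4 pbw
  SrCO3: 537.2 pbw
  talc: 1008 pbw
  zircon sand: 464.8 pbw
Total batch = 2216 pbw; LOI loss = 216.6 pbw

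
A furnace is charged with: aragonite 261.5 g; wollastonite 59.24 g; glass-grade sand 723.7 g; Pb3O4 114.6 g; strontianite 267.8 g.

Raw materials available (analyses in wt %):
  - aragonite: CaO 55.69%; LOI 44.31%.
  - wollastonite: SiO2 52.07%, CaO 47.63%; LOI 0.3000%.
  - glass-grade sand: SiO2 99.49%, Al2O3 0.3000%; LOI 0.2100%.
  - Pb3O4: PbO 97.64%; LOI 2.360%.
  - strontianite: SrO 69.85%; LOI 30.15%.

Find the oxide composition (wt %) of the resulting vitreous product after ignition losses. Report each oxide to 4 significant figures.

Glass mass = 1226 g (batch 1427 − LOI 201.0).
Composition: SiO2 61.25%, Al2O3 0.1771%, PbO 9.128%, SrO 15.26%, CaO 14.18%

Every computation carries full precision in every operation; working values are shown with 4-significant-digit rounding as written; every reported value takes just one rounding; the derived quantities, which include five oxide percentages, yield, totals, glass mass, ignition loss, are rebuilt in full float precision, as set out in problem or answer, starting from the weights per 1226 g of glass.
Delivered oxide masses:
  SiO2: 59.24·0.5207 + 723.7·0.9949 = 750.9 g
  Al2O3: 723.7·0.003000 = 2.171 g
  PbO: 114.6·0.9764 = 111.9 g
  SrO: 267.8·0.6985 = 187.1 g
  CaO: 261.5·0.5569 + 59.24·0.4763 = 173.8 g
LOI: 261.5·0.4431 + 59.24·0.003000 + 723.7·0.002100 + 114.6·0.02360 + 267.8·0.3015 = 201.0 g
Net of LOI, the glass mass = 1427 − 201.0 = 1226 g (= the summed oxide contributions)
oxide / glass × 100 gives the wt %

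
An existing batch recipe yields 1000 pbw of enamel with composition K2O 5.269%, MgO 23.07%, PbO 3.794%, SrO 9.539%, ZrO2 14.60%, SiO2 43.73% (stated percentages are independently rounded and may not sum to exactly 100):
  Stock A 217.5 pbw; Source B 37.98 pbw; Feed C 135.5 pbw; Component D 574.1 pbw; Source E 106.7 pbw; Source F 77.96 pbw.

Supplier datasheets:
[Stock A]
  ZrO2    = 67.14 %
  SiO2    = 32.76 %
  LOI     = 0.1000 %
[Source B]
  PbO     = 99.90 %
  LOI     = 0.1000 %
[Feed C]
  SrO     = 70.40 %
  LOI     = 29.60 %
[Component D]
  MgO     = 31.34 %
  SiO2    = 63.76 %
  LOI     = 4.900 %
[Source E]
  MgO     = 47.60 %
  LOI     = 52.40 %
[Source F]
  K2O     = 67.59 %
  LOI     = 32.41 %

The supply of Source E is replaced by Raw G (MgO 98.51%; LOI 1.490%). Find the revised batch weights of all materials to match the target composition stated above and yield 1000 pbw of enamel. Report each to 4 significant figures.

The working math maintains exact precision in all steps. The intermediate values are shown, with 4-significant-figure rounding, in the printout — each reported number includes exactly one rounding; derived quantities are re-derived from the weighed amounts at 1000 pbw of glass at full precision (LOI, glass mass, the totals, yield, six oxide percentages), as they appear in problem or answer.
Oxide mass targets, per 1000 pbw enamel:
  K2O: 5.269% × 1000 = 52.69 pbw
  MgO: 23.07% × 1000 = 230.7 pbw
  PbO: 3.794% × 1000 = 37.94 pbw
  SrO: 9.539% × 1000 = 95.39 pbw
  ZrO2: 14.60% × 1000 = 146.0 pbw
  SiO2: 43.73% × 1000 = 437.3 pbw
Sums-versus-targets review applying the batch weights above, at the basis given (oxide sums agree with the targets within answer rounding):
  K2O: 77.96·0.6759 = 52.69 pbw (target 52.69 pbw)
  MgO: 574.1·0.3134 + 51.54·0.9851 = 230.7 pbw (target 230.7 pbw)
  PbO: 37.98·0.9990 = 37.94 pbw (target 37.94 pbw)
  SrO: 135.5·0.7040 = 95.39 pbw (target 95.39 pbw)
  ZrO2: 217.5·0.6714 = 146.0 pbw (target 146.0 pbw)
  SiO2: 217.5·0.3276 + 574.1·0.6376 = 437.3 pbw (target 437.3 pbw)
Auditing the glass mass value: whole batch net of LOI = 1000 pbw (per-oxide target masses sum to 1000 pbw; the stated basis being 1000 pbw — a pure rounding effect).
Batch total: Σ batch = 1095 pbw; loss to ignition Σ batch·LOI = 94.53 pbw; yield, glass over the total, = 91.36%.

Revised batch per 1000 pbw enamel:
  Stock A: 217.5 pbw
  Source B: 37.98 pbw
  Feed C: 135.5 pbw
  Component D: 574.1 pbw
  Raw G: 51.54 pbw
  Source F: 77.96 pbw
Total batch = 1095 pbw; LOI loss = 94.53 pbw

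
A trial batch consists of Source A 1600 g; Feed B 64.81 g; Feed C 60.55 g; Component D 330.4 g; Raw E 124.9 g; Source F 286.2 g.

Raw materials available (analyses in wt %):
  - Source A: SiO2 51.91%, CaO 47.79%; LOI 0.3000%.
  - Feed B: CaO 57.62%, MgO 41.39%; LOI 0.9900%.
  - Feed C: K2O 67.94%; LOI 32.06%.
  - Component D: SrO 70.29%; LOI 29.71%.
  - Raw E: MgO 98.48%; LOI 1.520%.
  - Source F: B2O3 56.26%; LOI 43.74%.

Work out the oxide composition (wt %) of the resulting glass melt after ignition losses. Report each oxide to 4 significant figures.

Glass mass = 2217 g (batch 2467 − LOI 250.1).
Composition: SrO 10.48%, SiO2 37.47%, B2O3 7.264%, CaO 36.18%, K2O 1.856%, MgO 6.759%

Every computation holds full precision all the way through. Values along the way are displayed, rounded to four significant digits, across the worked steps; each reported figure is rounded once only. Derived quantities are recomputed starting from the weights for 2217 g of glass in full precision (LOI, the yield, the totals, glass mass, the six compositions) as quoted within the question or the answer.
Delivered oxide masses:
  SrO: 330.4·0.7029 = 232.2 g
  SiO2: 1600·0.5191 = 830.6 g
  B2O3: 286.2·0.5626 = 161.0 g
  CaO: 1600·0.4779 + 64.81·0.5762 = 802.0 g
  K2O: 60.55·0.6794 = 41.14 g
  MgO: 64.81·0.4139 + 124.9·0.9848 = 149.8 g
LOI: 1600·0.003000 + 64.81·0.009900 + 60.55·0.3206 + 330.4·0.2971 + 124.9·0.01520 + 286.2·0.4374 = 250.1 g
Net of LOI, the glass mass = 2467 − 250.1 = 2217 g (matching Σ of the oxides)
oxide / glass × 100 gives the wt %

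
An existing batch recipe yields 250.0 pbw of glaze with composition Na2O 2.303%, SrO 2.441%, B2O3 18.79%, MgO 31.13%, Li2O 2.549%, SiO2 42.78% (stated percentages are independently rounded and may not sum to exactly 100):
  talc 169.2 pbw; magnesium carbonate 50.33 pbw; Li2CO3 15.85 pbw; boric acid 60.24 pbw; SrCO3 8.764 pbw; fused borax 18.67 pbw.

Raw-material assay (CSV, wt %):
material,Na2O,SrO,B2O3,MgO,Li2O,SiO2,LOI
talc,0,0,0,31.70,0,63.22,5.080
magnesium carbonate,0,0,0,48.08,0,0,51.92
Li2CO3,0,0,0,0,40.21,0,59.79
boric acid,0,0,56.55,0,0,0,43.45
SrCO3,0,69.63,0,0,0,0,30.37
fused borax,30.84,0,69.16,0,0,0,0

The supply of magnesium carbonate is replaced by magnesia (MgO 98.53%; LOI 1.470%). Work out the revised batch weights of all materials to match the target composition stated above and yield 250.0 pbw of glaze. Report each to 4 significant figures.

Revised batch per 250.0 pbw glaze:
  talc: 169.2 pbw
  magnesia: 24.56 pbw
  Li2CO3: 15.85 pbw
  boric acid: 60.24 pbw
  SrCO3: 8.764 pbw
  fused borax: 18.67 pbw
Total batch = 297.3 pbw; LOI loss = 47.27 pbw

Mid-chain values appear (rounded to 4 significant figures) on the page; the working math holds full float precision end to end — every reported result is rounded a single time. All derived quantities, which include the yield, net glass mass, LOI, the six compositions, the totals, are re-derived at full precision, exactly as shown in question or answer, from the weighed amounts per 250.0 pbw of glass.
Target oxide masses per 250.0 pbw glaze:
  Na2O: 2.303% × 250.0 = 5.758 pbw
  SrO: 2.441% × 250.0 = 6.102 pbw
  B2O3: 18.79% × 250.0 = 46.98 pbw
  MgO: 31.13% × 250.0 = 77.82 pbw
  Li2O: 2.549% × 250.0 = 6.372 pbw
  SiO2: 42.78% × 250.0 = 107.0 pbw
Verifying the oxide balance working from each reported weight, at the basis given (delivered sums recover each target exact up to rounding of places):
  Na2O: 18.67·0.3084 = 5.758 pbw (target 5.758 pbw)
  SrO: 8.764·0.6963 = 6.102 pbw (target 6.102 pbw)
  B2O3: 60.24·0.5655 + 18.67·0.6916 = 46.98 pbw (target 46.98 pbw)
  MgO: 169.2·0.3170 + 24.56·0.9853 = 77.84 pbw (target 77.82 pbw)
  Li2O: 15.85·0.4021 = 6.373 pbw (target 6.372 pbw)
  SiO2: 169.2·0.6322 = 107.0 pbw (target 107.0 pbw)
The glass-mass cross-check: whole batch net of LOI = 250.0 pbw (the Σ of target masses is 250.0 pbw; versus the stated basis of 250.0 pbw — gaps are rounding artifacts).
Batch total: Σ batch = 297.3 pbw; LOI removed, Σ of batch·LOI: 47.27 pbw; yield = glass ÷ total batch = 84.10%.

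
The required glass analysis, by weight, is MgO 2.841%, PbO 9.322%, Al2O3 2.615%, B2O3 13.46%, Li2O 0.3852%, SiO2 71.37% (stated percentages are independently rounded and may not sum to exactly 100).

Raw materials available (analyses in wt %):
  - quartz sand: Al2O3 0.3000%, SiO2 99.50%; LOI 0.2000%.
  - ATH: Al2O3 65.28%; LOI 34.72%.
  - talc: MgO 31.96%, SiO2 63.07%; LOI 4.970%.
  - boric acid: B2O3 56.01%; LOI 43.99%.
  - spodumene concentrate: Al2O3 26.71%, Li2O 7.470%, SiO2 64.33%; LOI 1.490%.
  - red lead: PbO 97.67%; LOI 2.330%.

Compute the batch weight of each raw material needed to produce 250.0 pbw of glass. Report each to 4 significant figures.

Values along the way appear rounded off to 4 significant figures within the worked lines; all arithmetic runs at full float precision at all times — every reported number takes just one rounding. The derived quantities, which include ignition loss, the totals, the six compositions, glass mass, yield, are rebuilt at exact precision, exactly as printed in either problem or answer, using the weight values on 250.0 pbw of glass.
Per-oxide target masses for 250.0 pbw glass:
  MgO: 2.841% × 250.0 = 7.102 pbw
  PbO: 9.322% × 250.0 = 23.30 pbw
  Al2O3: 2.615% × 250.0 = 6.538 pbw
  B2O3: 13.46% × 250.0 = 33.65 pbw
  Li2O: 0.3852% × 250.0 = 0.9630 pbw
  SiO2: 71.37% × 250.0 = 178.4 pbw
Balance tally, oxide-wise, given the weights on record, per the basis as stated (sums match the target masses up to rounding of the answer):
  MgO: 22.22·0.3196 = 7.102 pbw (target 7.102 pbw)
  PbO: 23.86·0.9767 = 23.30 pbw (target 23.30 pbw)
  Al2O3: 156.9·0.003000 + 4.019·0.6528 + 12.89·0.2671 = 6.537 pbw (target 6.538 pbw)
  B2O3: 60.08·0.5601 = 33.65 pbw (target 33.65 pbw)
  Li2O: 12.89·0.07470 = 0.9629 pbw (target 0.9630 pbw)
  SiO2: 156.9·0.9950 + 22.22·0.6307 + 12.89·0.6433 = 178.4 pbw (target 178.4 pbw)
Glass mass check: net batch after ignition = 250.0 pbw (the Σ of target masses is 250.0 pbw; with the basis standing at 250.0 pbw — deltas are rounding alone).
Adding the batch up: Σ batch = 280.0 pbw; the LOI term Σ batch·LOI equals 29.99 pbw; as yield: glass ÷ batch → 89.29%.

Batch per 250.0 pbw glass:
  quartz sand: 156.9 pbw
  ATH: 4.019 pbw
  talc: 22.22 pbw
  boric acid: 60.08 pbw
  spodumene concentrate: 12.89 pbw
  red lead: 23.86 pbw
Total batch = 280.0 pbw; LOI loss = 29.99 pbw; yield = 89.29%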